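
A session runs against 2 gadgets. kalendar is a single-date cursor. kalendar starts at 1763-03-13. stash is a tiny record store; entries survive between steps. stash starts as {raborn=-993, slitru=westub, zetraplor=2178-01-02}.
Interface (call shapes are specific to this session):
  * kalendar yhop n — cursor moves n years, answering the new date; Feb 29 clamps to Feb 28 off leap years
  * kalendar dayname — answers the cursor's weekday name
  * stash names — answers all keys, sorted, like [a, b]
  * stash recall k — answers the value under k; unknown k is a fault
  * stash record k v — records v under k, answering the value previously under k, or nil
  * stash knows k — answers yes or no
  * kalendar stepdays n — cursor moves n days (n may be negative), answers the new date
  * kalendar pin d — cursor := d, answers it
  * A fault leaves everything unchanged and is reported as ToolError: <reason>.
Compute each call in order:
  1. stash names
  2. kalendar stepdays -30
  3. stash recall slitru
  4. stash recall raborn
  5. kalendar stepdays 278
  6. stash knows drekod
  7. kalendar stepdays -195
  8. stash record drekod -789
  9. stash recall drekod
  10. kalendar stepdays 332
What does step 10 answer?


Answer: 1764-04-01

Derivation:
# stash names() => [raborn, slitru, zetraplor]
# kalendar stepdays(n→-30) => 1763-02-11
# stash recall(k→slitru) => westub
# stash recall(k→raborn) => -993
# kalendar stepdays(n→278) => 1763-11-16
# stash knows(k→drekod) => no
# kalendar stepdays(n→-195) => 1763-05-05
# stash record(k→drekod, v→-789) => nil
# stash recall(k→drekod) => -789
# kalendar stepdays(n→332) => 1764-04-01


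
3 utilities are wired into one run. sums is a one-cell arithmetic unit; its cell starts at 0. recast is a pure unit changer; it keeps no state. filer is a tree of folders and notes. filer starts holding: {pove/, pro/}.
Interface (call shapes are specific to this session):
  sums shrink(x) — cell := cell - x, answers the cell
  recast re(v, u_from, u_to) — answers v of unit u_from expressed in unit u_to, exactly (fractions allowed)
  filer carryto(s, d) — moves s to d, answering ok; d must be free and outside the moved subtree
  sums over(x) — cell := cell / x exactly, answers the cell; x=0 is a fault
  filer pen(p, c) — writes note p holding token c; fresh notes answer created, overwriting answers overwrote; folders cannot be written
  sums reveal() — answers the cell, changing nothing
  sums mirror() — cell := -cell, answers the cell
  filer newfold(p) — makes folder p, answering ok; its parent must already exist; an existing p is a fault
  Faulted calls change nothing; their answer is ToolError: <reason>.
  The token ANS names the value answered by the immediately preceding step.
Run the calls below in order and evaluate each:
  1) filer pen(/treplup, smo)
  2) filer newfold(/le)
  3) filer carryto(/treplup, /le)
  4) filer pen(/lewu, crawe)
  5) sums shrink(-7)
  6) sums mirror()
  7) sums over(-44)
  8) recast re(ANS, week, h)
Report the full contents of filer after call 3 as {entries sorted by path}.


Answer: {le/, pove/, pro/, treplup=smo}

Derivation:
·→ filer pen(p: /treplup, c: smo)
·← created
·→ filer newfold(p: /le)
·← ok
·→ filer carryto(s: /treplup, d: /le)
·← ToolError: exists
·→ filer pen(p: /lewu, c: crawe)
·← created
·→ sums shrink(x: -7)
·← 7
·→ sums mirror()
·← -7
·→ sums over(x: -44)
·← 7/44
·→ recast re(v: ANS, u_from: week, u_to: h)
·← 294/11


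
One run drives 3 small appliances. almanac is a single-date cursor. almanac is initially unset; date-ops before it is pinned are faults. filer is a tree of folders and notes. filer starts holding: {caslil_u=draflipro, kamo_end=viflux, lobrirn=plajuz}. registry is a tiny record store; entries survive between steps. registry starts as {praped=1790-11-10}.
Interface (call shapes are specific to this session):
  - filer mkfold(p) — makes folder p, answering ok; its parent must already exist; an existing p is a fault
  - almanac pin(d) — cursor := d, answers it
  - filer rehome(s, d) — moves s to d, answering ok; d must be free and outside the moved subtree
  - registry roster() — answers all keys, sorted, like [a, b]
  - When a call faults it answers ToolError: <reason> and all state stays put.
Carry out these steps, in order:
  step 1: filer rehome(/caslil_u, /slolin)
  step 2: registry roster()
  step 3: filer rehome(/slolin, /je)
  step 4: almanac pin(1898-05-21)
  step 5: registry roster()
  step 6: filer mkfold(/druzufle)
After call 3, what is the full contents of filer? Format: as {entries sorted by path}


CALL filer rehome[s: /caslil_u; d: /slolin]
RET  ok
CALL registry roster[]
RET  [praped]
CALL filer rehome[s: /slolin; d: /je]
RET  ok
CALL almanac pin[d: 1898-05-21]
RET  1898-05-21
CALL registry roster[]
RET  [praped]
CALL filer mkfold[p: /druzufle]
RET  ok

Answer: {je=draflipro, kamo_end=viflux, lobrirn=plajuz}


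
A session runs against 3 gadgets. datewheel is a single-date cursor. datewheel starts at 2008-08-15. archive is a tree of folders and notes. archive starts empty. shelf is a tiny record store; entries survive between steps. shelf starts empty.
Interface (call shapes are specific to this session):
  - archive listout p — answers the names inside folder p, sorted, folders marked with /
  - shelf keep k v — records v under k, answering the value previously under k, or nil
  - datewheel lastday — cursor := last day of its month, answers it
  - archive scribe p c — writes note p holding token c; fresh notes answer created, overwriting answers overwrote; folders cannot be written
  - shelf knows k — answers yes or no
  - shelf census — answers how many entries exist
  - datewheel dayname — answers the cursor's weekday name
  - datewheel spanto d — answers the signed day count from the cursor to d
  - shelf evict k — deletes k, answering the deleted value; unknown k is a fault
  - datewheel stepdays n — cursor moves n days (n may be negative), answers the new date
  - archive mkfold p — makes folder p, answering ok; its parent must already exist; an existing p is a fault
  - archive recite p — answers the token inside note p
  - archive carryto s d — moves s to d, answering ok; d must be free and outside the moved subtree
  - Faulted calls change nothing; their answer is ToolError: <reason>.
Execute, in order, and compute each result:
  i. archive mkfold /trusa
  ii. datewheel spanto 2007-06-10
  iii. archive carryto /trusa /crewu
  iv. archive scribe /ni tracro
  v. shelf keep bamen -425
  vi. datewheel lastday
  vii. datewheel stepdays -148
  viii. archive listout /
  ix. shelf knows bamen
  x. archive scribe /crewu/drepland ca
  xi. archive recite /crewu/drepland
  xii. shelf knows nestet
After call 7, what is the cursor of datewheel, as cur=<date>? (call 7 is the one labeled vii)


Answer: cur=2008-04-05

Derivation:
Invoking archive mkfold(p=/trusa), which returns ok.
I use datewheel spanto(d=2007-06-10): -432.
I invoke archive carryto(s=/trusa, d=/crewu), and see ok.
I run archive scribe(p=/ni, c=tracro), and see created.
I invoke shelf keep(k=bamen, v=-425), yielding nil.
Now I run datewheel lastday(), and get 2008-08-31.
I invoke datewheel stepdays(n=-148), which returns 2008-04-05.
I call archive listout(p=/), giving [crewu/, ni].
I try shelf knows(k=bamen), which returns yes.
I use archive scribe(p=/crewu/drepland, c=ca), and get created.
I try archive recite(p=/crewu/drepland), yielding ca.
I invoke shelf knows(k=nestet), and get no.


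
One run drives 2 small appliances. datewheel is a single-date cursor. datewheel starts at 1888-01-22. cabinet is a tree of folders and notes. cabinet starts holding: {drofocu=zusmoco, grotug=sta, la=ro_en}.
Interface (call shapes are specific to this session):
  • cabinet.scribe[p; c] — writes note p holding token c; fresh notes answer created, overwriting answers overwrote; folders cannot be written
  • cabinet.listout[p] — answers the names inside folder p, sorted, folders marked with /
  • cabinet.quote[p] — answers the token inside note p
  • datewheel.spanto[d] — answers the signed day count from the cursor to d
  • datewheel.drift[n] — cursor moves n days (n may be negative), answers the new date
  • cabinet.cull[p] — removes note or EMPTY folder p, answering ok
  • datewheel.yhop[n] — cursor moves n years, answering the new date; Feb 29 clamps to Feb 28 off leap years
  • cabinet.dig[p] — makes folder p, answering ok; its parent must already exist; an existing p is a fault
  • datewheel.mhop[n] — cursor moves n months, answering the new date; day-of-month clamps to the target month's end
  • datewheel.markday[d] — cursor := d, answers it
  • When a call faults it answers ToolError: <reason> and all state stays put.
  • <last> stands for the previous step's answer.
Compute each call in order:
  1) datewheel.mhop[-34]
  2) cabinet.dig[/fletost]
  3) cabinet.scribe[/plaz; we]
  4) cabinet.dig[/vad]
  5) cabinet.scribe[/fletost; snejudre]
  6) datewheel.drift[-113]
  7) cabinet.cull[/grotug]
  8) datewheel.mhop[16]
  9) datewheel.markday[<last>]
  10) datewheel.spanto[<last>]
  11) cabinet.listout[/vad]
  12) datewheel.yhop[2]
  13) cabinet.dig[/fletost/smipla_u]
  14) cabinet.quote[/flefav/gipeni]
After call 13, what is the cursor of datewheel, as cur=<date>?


Answer: cur=1888-03-29

Derivation:
-> datewheel.mhop(n→-34)
<- 1885-03-22
-> cabinet.dig(p→/fletost)
<- ok
-> cabinet.scribe(p→/plaz, c→we)
<- created
-> cabinet.dig(p→/vad)
<- ok
-> cabinet.scribe(p→/fletost, c→snejudre)
<- ToolError: is a directory
-> datewheel.drift(n→-113)
<- 1884-11-29
-> cabinet.cull(p→/grotug)
<- ok
-> datewheel.mhop(n→16)
<- 1886-03-29
-> datewheel.markday(d→<last>)
<- 1886-03-29
-> datewheel.spanto(d→<last>)
<- 0
-> cabinet.listout(p→/vad)
<- []
-> datewheel.yhop(n→2)
<- 1888-03-29
-> cabinet.dig(p→/fletost/smipla_u)
<- ok
-> cabinet.quote(p→/flefav/gipeni)
<- ToolError: not found


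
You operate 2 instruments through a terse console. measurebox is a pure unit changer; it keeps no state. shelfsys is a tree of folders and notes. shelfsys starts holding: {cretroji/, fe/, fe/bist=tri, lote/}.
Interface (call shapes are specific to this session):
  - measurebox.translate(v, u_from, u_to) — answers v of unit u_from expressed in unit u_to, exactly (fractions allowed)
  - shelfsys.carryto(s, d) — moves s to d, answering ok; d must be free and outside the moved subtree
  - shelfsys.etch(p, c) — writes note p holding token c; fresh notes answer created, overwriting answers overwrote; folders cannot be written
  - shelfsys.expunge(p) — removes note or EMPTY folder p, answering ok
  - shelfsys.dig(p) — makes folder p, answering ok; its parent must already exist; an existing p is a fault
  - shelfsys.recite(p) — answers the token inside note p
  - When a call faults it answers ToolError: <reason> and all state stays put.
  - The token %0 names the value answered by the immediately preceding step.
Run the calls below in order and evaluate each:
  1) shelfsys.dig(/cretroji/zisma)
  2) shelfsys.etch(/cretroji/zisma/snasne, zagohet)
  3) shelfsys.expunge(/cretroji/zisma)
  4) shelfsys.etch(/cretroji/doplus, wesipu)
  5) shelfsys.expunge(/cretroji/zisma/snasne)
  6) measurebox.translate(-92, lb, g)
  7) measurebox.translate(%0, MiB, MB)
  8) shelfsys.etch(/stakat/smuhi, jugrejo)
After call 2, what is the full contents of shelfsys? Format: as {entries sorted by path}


Answer: {cretroji/, cretroji/zisma/, cretroji/zisma/snasne=zagohet, fe/, fe/bist=tri, lote/}

Derivation:
;; dig(p: /cretroji/zisma) == ok
;; etch(p: /cretroji/zisma/snasne, c: zagohet) == created
;; expunge(p: /cretroji/zisma) == ToolError: not empty
;; etch(p: /cretroji/doplus, c: wesipu) == created
;; expunge(p: /cretroji/zisma/snasne) == ok
;; translate(v: -92, u_from: lb, u_to: g) == -1043262451/25000
;; translate(v: %0, u_from: MiB, u_to: MB) == -2136601499648/48828125
;; etch(p: /stakat/smuhi, c: jugrejo) == ToolError: no parent


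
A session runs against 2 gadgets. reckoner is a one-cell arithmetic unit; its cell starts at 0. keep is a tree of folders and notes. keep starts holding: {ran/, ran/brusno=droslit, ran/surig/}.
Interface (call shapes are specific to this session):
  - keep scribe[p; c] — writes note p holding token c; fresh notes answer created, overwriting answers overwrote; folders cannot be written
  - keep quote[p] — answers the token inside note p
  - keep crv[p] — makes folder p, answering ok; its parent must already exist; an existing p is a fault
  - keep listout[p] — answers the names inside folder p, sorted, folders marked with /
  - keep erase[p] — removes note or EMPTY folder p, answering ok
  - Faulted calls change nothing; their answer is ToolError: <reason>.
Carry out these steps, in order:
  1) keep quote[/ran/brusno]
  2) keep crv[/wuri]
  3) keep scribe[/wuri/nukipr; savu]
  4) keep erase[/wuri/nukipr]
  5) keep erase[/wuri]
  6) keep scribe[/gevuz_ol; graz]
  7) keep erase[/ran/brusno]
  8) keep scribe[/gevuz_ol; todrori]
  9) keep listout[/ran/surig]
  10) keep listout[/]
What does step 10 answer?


Do: keep quote[/ran/brusno]
See: droslit
Do: keep crv[/wuri]
See: ok
Do: keep scribe[/wuri/nukipr; savu]
See: created
Do: keep erase[/wuri/nukipr]
See: ok
Do: keep erase[/wuri]
See: ok
Do: keep scribe[/gevuz_ol; graz]
See: created
Do: keep erase[/ran/brusno]
See: ok
Do: keep scribe[/gevuz_ol; todrori]
See: overwrote
Do: keep listout[/ran/surig]
See: []
Do: keep listout[/]
See: [gevuz_ol, ran/]

Answer: [gevuz_ol, ran/]


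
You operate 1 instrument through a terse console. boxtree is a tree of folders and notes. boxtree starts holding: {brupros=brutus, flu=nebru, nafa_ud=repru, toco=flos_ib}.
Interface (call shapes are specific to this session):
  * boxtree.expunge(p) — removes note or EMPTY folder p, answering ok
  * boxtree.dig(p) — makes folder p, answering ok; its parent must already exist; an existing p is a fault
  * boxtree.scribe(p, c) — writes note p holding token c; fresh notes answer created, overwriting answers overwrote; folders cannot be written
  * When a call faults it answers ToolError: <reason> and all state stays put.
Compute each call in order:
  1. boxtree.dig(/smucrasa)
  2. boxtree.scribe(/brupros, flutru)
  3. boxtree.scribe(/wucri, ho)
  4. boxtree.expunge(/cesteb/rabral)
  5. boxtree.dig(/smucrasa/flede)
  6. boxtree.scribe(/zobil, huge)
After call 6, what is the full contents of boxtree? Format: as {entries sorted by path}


Answer: {brupros=flutru, flu=nebru, nafa_ud=repru, smucrasa/, smucrasa/flede/, toco=flos_ib, wucri=ho, zobil=huge}

Derivation:
I try dig passing p→/smucrasa, and get ok.
Now I run scribe passing p→/brupros, c→flutru, yielding overwrote.
Invoking scribe passing p→/wucri, c→ho, which returns created.
Next I call expunge passing p→/cesteb/rabral, and see ToolError: not found.
I run dig passing p→/smucrasa/flede, → ok.
I run scribe passing p→/zobil, c→huge, and see created.


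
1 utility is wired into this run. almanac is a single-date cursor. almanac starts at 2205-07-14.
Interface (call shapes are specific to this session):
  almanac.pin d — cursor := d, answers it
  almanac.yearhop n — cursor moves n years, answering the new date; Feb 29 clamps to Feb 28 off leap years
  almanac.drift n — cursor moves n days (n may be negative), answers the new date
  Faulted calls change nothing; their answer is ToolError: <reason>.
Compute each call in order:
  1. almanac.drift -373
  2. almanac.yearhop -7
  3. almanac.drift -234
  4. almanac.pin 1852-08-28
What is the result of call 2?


$ almanac.drift n='-373'
= 2204-07-06
$ almanac.yearhop n='-7'
= 2197-07-06
$ almanac.drift n='-234'
= 2196-11-14
$ almanac.pin d='1852-08-28'
= 1852-08-28

Answer: 2197-07-06


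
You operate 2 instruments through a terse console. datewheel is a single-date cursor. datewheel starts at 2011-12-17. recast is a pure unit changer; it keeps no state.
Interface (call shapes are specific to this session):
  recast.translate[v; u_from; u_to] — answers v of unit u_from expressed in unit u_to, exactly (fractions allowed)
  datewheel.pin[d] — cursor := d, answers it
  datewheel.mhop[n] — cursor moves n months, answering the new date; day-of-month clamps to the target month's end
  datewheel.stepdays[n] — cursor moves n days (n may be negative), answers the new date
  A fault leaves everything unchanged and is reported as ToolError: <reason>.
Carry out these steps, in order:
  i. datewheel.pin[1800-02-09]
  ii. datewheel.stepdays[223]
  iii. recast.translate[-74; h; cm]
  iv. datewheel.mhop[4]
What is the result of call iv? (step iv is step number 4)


Now I run datewheel.pin using d→1800-02-09, — result: 1800-02-09.
Calling datewheel.stepdays using n→223, and see 1800-09-20.
Using recast.translate using v→-74, u_from→h, u_to→cm, — result: ToolError: incompatible units.
I invoke datewheel.mhop using n→4, which returns 1801-01-20.

Answer: 1801-01-20


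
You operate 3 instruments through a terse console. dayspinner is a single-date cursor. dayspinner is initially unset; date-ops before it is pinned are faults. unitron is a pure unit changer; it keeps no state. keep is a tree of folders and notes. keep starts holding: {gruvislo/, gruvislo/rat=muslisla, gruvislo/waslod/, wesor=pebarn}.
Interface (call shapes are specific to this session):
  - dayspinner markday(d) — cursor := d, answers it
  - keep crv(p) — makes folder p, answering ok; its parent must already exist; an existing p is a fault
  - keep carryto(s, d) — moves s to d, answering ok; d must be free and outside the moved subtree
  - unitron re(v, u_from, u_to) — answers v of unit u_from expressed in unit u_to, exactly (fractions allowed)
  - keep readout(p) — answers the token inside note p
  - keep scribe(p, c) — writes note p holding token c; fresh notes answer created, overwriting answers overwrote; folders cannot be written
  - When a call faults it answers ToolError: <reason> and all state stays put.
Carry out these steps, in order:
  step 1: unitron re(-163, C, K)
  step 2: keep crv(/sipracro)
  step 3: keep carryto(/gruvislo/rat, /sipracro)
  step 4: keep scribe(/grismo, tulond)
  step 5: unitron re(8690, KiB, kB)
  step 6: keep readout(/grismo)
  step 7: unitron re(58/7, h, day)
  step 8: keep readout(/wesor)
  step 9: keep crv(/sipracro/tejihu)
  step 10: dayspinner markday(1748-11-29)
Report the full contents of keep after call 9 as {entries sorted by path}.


Answer: {grismo=tulond, gruvislo/, gruvislo/rat=muslisla, gruvislo/waslod/, sipracro/, sipracro/tejihu/, wesor=pebarn}

Derivation:
>> unitron re(-163, C, K)
<< 2203/20
>> keep crv(/sipracro)
<< ok
>> keep carryto(/gruvislo/rat, /sipracro)
<< ToolError: exists
>> keep scribe(/grismo, tulond)
<< created
>> unitron re(8690, KiB, kB)
<< 222464/25
>> keep readout(/grismo)
<< tulond
>> unitron re(58/7, h, day)
<< 29/84
>> keep readout(/wesor)
<< pebarn
>> keep crv(/sipracro/tejihu)
<< ok
>> dayspinner markday(1748-11-29)
<< 1748-11-29


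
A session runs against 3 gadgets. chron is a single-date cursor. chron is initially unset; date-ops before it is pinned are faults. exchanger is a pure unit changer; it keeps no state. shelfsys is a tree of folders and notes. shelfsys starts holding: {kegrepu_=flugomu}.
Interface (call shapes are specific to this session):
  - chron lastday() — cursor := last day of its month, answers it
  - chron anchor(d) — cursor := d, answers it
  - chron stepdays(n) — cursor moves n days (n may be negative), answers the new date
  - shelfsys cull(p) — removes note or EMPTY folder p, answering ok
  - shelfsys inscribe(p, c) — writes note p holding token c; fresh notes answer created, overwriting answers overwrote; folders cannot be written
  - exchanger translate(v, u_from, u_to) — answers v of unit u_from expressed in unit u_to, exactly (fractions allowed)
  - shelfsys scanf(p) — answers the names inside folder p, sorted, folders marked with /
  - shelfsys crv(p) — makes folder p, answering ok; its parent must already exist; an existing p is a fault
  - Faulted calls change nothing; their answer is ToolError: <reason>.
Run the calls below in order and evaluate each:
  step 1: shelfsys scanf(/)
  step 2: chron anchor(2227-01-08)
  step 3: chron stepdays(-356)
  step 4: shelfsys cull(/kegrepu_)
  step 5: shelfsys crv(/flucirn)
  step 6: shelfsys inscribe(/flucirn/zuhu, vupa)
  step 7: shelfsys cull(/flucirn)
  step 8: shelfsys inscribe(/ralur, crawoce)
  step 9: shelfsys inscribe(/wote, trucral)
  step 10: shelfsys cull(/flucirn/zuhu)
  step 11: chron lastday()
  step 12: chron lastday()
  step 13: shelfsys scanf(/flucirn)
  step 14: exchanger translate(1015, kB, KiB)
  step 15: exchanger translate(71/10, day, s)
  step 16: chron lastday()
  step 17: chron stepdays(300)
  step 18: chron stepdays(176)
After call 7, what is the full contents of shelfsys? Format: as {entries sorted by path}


Answer: {flucirn/, flucirn/zuhu=vupa}

Derivation:
# shelfsys scanf(p='/') == [kegrepu_]
# chron anchor(d='2227-01-08') == 2227-01-08
# chron stepdays(n='-356') == 2226-01-17
# shelfsys cull(p='/kegrepu_') == ok
# shelfsys crv(p='/flucirn') == ok
# shelfsys inscribe(p='/flucirn/zuhu', c='vupa') == created
# shelfsys cull(p='/flucirn') == ToolError: not empty
# shelfsys inscribe(p='/ralur', c='crawoce') == created
# shelfsys inscribe(p='/wote', c='trucral') == created
# shelfsys cull(p='/flucirn/zuhu') == ok
# chron lastday() == 2226-01-31
# chron lastday() == 2226-01-31
# shelfsys scanf(p='/flucirn') == []
# exchanger translate(v='1015', u_from='kB', u_to='KiB') == 126875/128
# exchanger translate(v='71/10', u_from='day', u_to='s') == 613440
# chron lastday() == 2226-01-31
# chron stepdays(n='300') == 2226-11-27
# chron stepdays(n='176') == 2227-05-22


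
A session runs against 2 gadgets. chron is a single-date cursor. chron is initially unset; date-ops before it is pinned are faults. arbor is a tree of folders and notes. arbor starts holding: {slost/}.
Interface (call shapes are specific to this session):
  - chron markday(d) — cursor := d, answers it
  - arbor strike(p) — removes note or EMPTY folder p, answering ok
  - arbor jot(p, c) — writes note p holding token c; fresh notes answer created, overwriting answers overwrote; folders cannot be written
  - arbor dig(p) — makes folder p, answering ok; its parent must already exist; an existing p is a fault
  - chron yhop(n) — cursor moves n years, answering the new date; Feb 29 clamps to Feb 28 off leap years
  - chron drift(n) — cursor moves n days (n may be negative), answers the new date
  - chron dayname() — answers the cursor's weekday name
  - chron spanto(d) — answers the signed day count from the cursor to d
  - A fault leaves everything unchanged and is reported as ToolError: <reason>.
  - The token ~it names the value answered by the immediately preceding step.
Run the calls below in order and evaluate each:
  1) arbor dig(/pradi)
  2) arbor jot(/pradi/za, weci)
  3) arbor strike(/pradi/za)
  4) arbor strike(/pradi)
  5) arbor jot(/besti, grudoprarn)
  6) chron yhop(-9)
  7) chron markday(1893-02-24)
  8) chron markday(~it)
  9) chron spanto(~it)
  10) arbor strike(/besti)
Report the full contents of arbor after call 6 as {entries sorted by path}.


;; arbor dig(p=/pradi) : ok
;; arbor jot(p=/pradi/za, c=weci) : created
;; arbor strike(p=/pradi/za) : ok
;; arbor strike(p=/pradi) : ok
;; arbor jot(p=/besti, c=grudoprarn) : created
;; chron yhop(n=-9) : ToolError: no date set
;; chron markday(d=1893-02-24) : 1893-02-24
;; chron markday(d=~it) : 1893-02-24
;; chron spanto(d=~it) : 0
;; arbor strike(p=/besti) : ok

Answer: {besti=grudoprarn, slost/}


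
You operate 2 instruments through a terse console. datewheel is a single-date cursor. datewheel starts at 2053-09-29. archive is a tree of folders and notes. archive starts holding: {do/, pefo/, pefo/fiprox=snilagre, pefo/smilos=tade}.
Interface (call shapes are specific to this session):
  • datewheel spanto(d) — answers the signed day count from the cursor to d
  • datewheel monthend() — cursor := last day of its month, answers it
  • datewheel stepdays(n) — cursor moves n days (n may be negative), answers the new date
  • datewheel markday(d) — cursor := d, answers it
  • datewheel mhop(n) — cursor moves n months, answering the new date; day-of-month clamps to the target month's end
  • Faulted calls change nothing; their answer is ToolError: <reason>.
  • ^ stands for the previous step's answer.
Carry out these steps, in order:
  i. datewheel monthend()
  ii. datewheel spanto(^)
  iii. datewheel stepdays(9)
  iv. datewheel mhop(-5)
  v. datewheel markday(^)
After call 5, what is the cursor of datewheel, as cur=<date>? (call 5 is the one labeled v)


Calling datewheel monthend(), yielding 2053-09-30.
Then datewheel spanto with d='^', → 0.
I invoke datewheel stepdays with n='9', and observe 2053-10-09.
I call datewheel mhop with n='-5', yielding 2053-05-09.
I run datewheel markday with d='^', and observe 2053-05-09.

Answer: cur=2053-05-09


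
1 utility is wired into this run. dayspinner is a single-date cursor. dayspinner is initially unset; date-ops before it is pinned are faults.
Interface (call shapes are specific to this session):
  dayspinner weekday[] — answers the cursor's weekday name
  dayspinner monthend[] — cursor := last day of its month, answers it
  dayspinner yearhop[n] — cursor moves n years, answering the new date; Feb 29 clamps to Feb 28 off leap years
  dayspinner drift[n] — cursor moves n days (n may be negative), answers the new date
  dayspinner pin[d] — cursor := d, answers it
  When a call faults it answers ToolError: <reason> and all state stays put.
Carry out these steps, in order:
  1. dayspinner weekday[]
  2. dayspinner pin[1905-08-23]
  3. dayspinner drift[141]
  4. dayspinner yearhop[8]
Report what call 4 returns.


Answer: 1914-01-11

Derivation:
→ dayspinner weekday()
← ToolError: no date set
→ dayspinner pin(d=1905-08-23)
← 1905-08-23
→ dayspinner drift(n=141)
← 1906-01-11
→ dayspinner yearhop(n=8)
← 1914-01-11


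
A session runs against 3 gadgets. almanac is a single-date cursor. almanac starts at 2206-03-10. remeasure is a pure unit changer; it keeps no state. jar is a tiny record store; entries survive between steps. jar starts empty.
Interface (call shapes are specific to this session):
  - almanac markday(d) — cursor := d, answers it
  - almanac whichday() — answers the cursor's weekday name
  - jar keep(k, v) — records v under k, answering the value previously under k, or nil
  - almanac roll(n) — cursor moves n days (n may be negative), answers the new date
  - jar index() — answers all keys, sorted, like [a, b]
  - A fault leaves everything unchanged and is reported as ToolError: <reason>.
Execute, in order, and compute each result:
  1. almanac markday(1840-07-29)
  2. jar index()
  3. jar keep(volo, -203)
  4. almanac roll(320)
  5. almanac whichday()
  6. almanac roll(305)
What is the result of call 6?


Answer: 1842-04-15

Derivation:
Step: almanac markday[d: 1840-07-29]
Result: 1840-07-29
Step: jar index[]
Result: []
Step: jar keep[k: volo; v: -203]
Result: nil
Step: almanac roll[n: 320]
Result: 1841-06-14
Step: almanac whichday[]
Result: Monday
Step: almanac roll[n: 305]
Result: 1842-04-15


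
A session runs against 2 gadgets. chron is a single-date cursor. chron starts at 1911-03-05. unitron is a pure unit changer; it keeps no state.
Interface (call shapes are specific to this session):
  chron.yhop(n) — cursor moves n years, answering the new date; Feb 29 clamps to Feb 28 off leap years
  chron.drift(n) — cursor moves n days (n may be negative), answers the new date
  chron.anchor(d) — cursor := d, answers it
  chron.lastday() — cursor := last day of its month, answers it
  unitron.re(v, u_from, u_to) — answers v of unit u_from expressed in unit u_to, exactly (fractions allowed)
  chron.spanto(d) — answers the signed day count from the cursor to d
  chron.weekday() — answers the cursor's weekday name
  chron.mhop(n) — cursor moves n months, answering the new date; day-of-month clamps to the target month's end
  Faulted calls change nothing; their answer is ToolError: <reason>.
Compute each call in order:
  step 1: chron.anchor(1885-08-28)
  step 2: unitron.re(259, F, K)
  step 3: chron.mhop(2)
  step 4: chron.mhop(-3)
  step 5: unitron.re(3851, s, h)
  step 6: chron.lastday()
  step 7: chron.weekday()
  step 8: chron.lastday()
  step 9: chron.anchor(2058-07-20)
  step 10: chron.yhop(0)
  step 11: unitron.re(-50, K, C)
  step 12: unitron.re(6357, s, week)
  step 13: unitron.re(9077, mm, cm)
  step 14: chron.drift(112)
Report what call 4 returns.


~$ chron.anchor d→1885-08-28
[out] 1885-08-28
~$ unitron.re v→259 u_from→F u_to→K
[out] 71867/180
~$ chron.mhop n→2
[out] 1885-10-28
~$ chron.mhop n→-3
[out] 1885-07-28
~$ unitron.re v→3851 u_from→s u_to→h
[out] 3851/3600
~$ chron.lastday
[out] 1885-07-31
~$ chron.weekday
[out] Friday
~$ chron.lastday
[out] 1885-07-31
~$ chron.anchor d→2058-07-20
[out] 2058-07-20
~$ chron.yhop n→0
[out] 2058-07-20
~$ unitron.re v→-50 u_from→K u_to→C
[out] -6463/20
~$ unitron.re v→6357 u_from→s u_to→week
[out] 2119/201600
~$ unitron.re v→9077 u_from→mm u_to→cm
[out] 9077/10
~$ chron.drift n→112
[out] 2058-11-09

Answer: 1885-07-28


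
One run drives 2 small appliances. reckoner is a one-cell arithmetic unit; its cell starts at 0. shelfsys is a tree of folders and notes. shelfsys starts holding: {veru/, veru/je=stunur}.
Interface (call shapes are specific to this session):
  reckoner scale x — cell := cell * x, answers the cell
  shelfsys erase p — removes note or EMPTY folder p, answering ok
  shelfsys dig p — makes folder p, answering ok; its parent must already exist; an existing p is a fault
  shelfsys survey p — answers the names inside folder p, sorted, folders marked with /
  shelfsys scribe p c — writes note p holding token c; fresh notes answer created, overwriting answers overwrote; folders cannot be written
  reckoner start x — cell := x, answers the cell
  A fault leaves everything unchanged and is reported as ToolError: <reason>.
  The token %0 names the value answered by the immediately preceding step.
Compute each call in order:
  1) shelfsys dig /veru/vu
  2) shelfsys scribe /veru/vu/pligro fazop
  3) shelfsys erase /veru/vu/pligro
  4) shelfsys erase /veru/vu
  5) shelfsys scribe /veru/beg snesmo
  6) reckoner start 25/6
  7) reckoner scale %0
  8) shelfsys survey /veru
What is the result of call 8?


! 1. shelfsys dig(/veru/vu) : ok
! 2. shelfsys scribe(/veru/vu/pligro, fazop) : created
! 3. shelfsys erase(/veru/vu/pligro) : ok
! 4. shelfsys erase(/veru/vu) : ok
! 5. shelfsys scribe(/veru/beg, snesmo) : created
! 6. reckoner start(25/6) : 25/6
! 7. reckoner scale(%0) : 625/36
! 8. shelfsys survey(/veru) : [beg, je]

Answer: [beg, je]


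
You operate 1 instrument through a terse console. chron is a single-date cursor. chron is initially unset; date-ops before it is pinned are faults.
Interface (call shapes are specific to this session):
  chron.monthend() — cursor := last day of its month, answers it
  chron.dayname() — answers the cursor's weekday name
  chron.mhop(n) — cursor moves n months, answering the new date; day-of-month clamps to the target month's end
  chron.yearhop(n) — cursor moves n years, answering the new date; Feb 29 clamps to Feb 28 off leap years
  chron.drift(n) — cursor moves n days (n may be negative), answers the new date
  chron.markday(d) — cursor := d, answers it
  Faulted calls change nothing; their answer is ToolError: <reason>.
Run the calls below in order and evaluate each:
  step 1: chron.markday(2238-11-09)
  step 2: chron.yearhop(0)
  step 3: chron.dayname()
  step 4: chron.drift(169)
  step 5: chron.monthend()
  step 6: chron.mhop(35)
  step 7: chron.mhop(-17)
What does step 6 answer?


Answer: 2242-03-30

Derivation:
! chron.markday(d: 2238-11-09) => 2238-11-09
! chron.yearhop(n: 0) => 2238-11-09
! chron.dayname() => Friday
! chron.drift(n: 169) => 2239-04-27
! chron.monthend() => 2239-04-30
! chron.mhop(n: 35) => 2242-03-30
! chron.mhop(n: -17) => 2240-10-30


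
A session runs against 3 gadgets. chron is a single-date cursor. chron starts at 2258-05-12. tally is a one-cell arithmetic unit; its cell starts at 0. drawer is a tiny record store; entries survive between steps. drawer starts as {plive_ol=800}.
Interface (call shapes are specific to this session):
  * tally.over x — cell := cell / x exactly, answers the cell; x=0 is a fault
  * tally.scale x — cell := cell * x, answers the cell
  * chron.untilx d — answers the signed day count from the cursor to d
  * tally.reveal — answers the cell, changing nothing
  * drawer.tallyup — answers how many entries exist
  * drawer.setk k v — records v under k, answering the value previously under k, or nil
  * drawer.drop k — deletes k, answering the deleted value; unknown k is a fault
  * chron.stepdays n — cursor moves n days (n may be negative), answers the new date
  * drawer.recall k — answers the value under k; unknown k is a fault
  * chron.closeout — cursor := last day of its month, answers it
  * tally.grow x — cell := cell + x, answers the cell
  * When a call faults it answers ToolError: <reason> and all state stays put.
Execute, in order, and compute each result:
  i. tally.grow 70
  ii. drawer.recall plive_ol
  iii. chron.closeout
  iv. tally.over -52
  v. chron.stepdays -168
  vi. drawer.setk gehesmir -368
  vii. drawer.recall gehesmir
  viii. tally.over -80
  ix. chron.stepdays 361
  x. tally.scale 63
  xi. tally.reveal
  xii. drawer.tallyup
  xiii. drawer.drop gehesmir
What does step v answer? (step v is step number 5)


Answer: 2257-12-14

Derivation:
Next I call grow on x: 70, giving 70.
Now I run recall on k: plive_ol, and get 800.
Next I call closeout(), and get 2258-05-31.
Then over on x: -52, and observe -35/26.
Then stepdays on n: -168, → 2257-12-14.
I try setk on k: gehesmir, v: -368, and get nil.
I invoke recall on k: gehesmir, and see -368.
Using over on x: -80, and get 7/416.
I invoke stepdays on n: 361, and observe 2258-12-10.
Next I call scale on x: 63, giving 441/416.
Now I run reveal(), yielding 441/416.
Then tallyup, and see 2.
Next I call drop on k: gehesmir, and see -368.


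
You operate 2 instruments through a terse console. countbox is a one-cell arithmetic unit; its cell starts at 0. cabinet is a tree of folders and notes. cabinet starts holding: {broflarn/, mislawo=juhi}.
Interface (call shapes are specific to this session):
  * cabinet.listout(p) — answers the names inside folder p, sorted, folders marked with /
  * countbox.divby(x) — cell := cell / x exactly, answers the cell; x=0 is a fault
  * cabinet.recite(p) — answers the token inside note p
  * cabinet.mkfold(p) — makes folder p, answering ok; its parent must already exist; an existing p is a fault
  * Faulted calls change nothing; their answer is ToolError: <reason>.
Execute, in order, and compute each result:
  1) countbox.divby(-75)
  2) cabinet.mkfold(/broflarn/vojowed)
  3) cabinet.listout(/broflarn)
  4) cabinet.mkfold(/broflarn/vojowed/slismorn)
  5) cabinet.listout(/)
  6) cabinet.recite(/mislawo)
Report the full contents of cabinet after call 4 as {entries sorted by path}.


Answer: {broflarn/, broflarn/vojowed/, broflarn/vojowed/slismorn/, mislawo=juhi}

Derivation:
-> countbox.divby(x→-75)
<- 0
-> cabinet.mkfold(p→/broflarn/vojowed)
<- ok
-> cabinet.listout(p→/broflarn)
<- [vojowed/]
-> cabinet.mkfold(p→/broflarn/vojowed/slismorn)
<- ok
-> cabinet.listout(p→/)
<- [broflarn/, mislawo]
-> cabinet.recite(p→/mislawo)
<- juhi


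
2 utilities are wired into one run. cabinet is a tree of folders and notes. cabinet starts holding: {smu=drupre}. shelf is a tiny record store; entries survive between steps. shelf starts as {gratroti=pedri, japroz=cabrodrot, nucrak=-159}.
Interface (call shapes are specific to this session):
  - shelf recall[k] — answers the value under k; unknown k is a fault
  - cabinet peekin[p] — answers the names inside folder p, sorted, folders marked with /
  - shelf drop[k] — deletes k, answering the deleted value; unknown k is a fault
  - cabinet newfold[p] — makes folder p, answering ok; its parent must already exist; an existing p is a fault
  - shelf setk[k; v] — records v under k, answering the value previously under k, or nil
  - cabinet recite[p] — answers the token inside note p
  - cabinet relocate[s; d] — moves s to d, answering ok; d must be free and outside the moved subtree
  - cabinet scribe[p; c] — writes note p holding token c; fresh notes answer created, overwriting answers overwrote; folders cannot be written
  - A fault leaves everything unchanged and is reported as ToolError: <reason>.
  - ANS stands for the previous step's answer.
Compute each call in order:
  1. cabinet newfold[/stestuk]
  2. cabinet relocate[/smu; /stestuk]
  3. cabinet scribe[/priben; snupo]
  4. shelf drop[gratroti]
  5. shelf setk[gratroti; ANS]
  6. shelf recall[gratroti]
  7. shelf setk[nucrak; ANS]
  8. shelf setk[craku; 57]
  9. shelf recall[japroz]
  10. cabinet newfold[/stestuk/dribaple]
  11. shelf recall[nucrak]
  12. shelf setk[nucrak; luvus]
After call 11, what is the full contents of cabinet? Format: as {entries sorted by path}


-> cabinet newfold(/stestuk)
<- ok
-> cabinet relocate(/smu, /stestuk)
<- ToolError: exists
-> cabinet scribe(/priben, snupo)
<- created
-> shelf drop(gratroti)
<- pedri
-> shelf setk(gratroti, ANS)
<- nil
-> shelf recall(gratroti)
<- pedri
-> shelf setk(nucrak, ANS)
<- -159
-> shelf setk(craku, 57)
<- nil
-> shelf recall(japroz)
<- cabrodrot
-> cabinet newfold(/stestuk/dribaple)
<- ok
-> shelf recall(nucrak)
<- pedri
-> shelf setk(nucrak, luvus)
<- pedri

Answer: {priben=snupo, smu=drupre, stestuk/, stestuk/dribaple/}


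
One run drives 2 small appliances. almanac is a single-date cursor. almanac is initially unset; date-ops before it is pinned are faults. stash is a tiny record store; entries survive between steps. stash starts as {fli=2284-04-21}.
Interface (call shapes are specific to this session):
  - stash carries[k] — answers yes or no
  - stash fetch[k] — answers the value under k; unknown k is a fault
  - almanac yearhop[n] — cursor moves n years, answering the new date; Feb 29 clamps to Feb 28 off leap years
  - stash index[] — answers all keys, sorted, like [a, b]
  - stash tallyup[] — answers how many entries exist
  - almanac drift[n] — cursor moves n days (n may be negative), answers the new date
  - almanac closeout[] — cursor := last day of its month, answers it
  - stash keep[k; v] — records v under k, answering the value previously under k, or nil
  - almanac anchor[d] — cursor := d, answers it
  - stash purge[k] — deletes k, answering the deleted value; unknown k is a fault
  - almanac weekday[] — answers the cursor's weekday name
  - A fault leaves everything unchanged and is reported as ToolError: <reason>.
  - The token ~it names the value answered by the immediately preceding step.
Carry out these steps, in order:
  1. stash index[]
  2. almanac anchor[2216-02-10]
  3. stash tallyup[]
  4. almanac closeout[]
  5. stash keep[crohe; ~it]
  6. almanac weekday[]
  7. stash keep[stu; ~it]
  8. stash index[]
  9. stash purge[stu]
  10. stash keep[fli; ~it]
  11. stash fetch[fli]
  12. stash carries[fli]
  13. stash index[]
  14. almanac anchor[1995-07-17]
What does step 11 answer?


Answer: Thursday

Derivation:
Invoking stash index(): [fli].
I use almanac anchor with d: 2216-02-10, giving 2216-02-10.
I invoke stash tallyup, and get 1.
Now I run almanac closeout, giving 2216-02-29.
Now I run stash keep with k: crohe, v: ~it, and observe nil.
Using almanac weekday(), giving Thursday.
I invoke stash keep with k: stu, v: ~it, → nil.
Invoking stash index(), which returns [crohe, fli, stu].
Next I call stash purge with k: stu, and get Thursday.
I invoke stash keep with k: fli, v: ~it, giving 2284-04-21.
I run stash fetch with k: fli, and get Thursday.
Invoking stash carries with k: fli: yes.
I invoke stash index, → [crohe, fli].
Next I call almanac anchor with d: 1995-07-17, which returns 1995-07-17.


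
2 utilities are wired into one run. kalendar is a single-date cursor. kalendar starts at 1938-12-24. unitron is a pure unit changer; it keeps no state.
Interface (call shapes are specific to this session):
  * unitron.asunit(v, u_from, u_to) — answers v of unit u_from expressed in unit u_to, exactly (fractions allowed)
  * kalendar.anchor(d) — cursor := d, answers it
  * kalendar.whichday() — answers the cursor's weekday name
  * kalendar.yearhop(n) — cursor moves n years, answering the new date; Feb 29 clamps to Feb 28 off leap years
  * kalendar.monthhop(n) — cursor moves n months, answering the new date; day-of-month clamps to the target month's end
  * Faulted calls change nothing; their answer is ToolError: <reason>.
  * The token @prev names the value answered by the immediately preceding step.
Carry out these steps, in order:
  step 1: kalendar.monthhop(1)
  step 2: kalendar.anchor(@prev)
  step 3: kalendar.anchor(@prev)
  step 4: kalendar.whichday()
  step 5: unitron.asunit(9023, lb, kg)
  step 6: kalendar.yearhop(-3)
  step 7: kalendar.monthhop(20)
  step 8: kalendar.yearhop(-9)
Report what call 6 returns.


→ kalendar.monthhop(n='1')
← 1939-01-24
→ kalendar.anchor(d='@prev')
← 1939-01-24
→ kalendar.anchor(d='@prev')
← 1939-01-24
→ kalendar.whichday()
← Tuesday
→ unitron.asunit(v='9023', u_from='lb', u_to='kg')
← 409276395451/100000000
→ kalendar.yearhop(n='-3')
← 1936-01-24
→ kalendar.monthhop(n='20')
← 1937-09-24
→ kalendar.yearhop(n='-9')
← 1928-09-24

Answer: 1936-01-24
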